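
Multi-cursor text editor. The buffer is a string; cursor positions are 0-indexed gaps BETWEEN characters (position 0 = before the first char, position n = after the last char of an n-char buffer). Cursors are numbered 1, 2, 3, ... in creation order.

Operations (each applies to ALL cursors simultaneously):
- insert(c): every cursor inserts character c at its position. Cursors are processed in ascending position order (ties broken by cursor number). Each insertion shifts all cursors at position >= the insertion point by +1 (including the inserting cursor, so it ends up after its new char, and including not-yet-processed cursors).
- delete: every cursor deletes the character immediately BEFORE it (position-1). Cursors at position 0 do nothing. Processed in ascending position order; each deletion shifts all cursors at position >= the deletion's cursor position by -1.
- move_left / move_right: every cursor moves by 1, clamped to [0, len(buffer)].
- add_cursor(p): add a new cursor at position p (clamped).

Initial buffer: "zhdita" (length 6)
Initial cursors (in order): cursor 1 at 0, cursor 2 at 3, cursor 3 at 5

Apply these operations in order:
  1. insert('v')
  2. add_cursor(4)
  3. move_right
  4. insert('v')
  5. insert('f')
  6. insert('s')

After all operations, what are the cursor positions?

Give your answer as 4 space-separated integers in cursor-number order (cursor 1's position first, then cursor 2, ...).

After op 1 (insert('v')): buffer="vzhdvitva" (len 9), cursors c1@1 c2@5 c3@8, authorship 1...2..3.
After op 2 (add_cursor(4)): buffer="vzhdvitva" (len 9), cursors c1@1 c4@4 c2@5 c3@8, authorship 1...2..3.
After op 3 (move_right): buffer="vzhdvitva" (len 9), cursors c1@2 c4@5 c2@6 c3@9, authorship 1...2..3.
After op 4 (insert('v')): buffer="vzvhdvvivtvav" (len 13), cursors c1@3 c4@7 c2@9 c3@13, authorship 1.1..24.2.3.3
After op 5 (insert('f')): buffer="vzvfhdvvfivftvavf" (len 17), cursors c1@4 c4@9 c2@12 c3@17, authorship 1.11..244.22.3.33
After op 6 (insert('s')): buffer="vzvfshdvvfsivfstvavfs" (len 21), cursors c1@5 c4@11 c2@15 c3@21, authorship 1.111..2444.222.3.333

Answer: 5 15 21 11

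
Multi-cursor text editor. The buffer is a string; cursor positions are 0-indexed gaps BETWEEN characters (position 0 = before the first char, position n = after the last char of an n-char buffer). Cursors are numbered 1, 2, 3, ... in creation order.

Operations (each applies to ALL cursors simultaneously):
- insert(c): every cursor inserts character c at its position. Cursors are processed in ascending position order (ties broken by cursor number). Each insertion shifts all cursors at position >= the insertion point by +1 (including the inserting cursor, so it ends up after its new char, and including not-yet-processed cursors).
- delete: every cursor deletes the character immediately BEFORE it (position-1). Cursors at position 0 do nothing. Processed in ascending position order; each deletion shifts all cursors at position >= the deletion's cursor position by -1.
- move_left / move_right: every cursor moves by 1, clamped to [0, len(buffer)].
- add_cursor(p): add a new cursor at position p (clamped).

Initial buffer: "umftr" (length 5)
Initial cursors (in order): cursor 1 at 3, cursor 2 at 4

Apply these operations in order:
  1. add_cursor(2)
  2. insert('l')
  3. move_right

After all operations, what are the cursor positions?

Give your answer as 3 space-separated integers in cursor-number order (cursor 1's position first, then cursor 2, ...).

Answer: 6 8 4

Derivation:
After op 1 (add_cursor(2)): buffer="umftr" (len 5), cursors c3@2 c1@3 c2@4, authorship .....
After op 2 (insert('l')): buffer="umlfltlr" (len 8), cursors c3@3 c1@5 c2@7, authorship ..3.1.2.
After op 3 (move_right): buffer="umlfltlr" (len 8), cursors c3@4 c1@6 c2@8, authorship ..3.1.2.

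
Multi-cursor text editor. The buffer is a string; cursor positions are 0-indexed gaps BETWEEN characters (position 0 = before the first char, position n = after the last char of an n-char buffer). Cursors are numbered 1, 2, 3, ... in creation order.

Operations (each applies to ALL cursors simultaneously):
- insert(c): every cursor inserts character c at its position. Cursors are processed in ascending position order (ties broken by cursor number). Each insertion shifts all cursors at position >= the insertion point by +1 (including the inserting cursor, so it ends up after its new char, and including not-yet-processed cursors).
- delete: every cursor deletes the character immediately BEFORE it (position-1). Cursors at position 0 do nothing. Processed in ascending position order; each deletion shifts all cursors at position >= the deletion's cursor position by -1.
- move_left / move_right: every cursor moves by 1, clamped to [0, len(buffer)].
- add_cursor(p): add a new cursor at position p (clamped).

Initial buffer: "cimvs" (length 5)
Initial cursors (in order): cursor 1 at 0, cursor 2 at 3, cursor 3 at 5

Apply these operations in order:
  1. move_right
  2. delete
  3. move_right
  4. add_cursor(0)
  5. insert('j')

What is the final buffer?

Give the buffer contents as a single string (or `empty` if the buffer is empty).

After op 1 (move_right): buffer="cimvs" (len 5), cursors c1@1 c2@4 c3@5, authorship .....
After op 2 (delete): buffer="im" (len 2), cursors c1@0 c2@2 c3@2, authorship ..
After op 3 (move_right): buffer="im" (len 2), cursors c1@1 c2@2 c3@2, authorship ..
After op 4 (add_cursor(0)): buffer="im" (len 2), cursors c4@0 c1@1 c2@2 c3@2, authorship ..
After op 5 (insert('j')): buffer="jijmjj" (len 6), cursors c4@1 c1@3 c2@6 c3@6, authorship 4.1.23

Answer: jijmjj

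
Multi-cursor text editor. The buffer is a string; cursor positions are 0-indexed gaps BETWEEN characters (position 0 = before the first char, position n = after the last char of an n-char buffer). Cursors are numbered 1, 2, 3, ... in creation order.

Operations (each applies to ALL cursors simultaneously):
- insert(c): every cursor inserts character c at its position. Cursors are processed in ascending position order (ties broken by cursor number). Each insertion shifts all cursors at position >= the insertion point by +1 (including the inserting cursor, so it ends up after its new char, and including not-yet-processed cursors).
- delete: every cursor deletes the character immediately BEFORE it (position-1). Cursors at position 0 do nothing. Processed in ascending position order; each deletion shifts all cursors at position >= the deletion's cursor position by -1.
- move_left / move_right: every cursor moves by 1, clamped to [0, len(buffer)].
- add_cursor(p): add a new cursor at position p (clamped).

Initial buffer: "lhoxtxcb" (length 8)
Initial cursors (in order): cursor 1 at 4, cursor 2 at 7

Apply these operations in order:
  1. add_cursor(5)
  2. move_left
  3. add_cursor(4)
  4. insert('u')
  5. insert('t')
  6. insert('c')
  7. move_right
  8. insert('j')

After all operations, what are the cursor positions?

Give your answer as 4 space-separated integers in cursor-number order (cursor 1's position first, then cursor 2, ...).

Answer: 8 23 17 17

Derivation:
After op 1 (add_cursor(5)): buffer="lhoxtxcb" (len 8), cursors c1@4 c3@5 c2@7, authorship ........
After op 2 (move_left): buffer="lhoxtxcb" (len 8), cursors c1@3 c3@4 c2@6, authorship ........
After op 3 (add_cursor(4)): buffer="lhoxtxcb" (len 8), cursors c1@3 c3@4 c4@4 c2@6, authorship ........
After op 4 (insert('u')): buffer="lhouxuutxucb" (len 12), cursors c1@4 c3@7 c4@7 c2@10, authorship ...1.34..2..
After op 5 (insert('t')): buffer="lhoutxuutttxutcb" (len 16), cursors c1@5 c3@10 c4@10 c2@14, authorship ...11.3434..22..
After op 6 (insert('c')): buffer="lhoutcxuuttcctxutccb" (len 20), cursors c1@6 c3@13 c4@13 c2@18, authorship ...111.343434..222..
After op 7 (move_right): buffer="lhoutcxuuttcctxutccb" (len 20), cursors c1@7 c3@14 c4@14 c2@19, authorship ...111.343434..222..
After op 8 (insert('j')): buffer="lhoutcxjuuttcctjjxutccjb" (len 24), cursors c1@8 c3@17 c4@17 c2@23, authorship ...111.1343434.34.222.2.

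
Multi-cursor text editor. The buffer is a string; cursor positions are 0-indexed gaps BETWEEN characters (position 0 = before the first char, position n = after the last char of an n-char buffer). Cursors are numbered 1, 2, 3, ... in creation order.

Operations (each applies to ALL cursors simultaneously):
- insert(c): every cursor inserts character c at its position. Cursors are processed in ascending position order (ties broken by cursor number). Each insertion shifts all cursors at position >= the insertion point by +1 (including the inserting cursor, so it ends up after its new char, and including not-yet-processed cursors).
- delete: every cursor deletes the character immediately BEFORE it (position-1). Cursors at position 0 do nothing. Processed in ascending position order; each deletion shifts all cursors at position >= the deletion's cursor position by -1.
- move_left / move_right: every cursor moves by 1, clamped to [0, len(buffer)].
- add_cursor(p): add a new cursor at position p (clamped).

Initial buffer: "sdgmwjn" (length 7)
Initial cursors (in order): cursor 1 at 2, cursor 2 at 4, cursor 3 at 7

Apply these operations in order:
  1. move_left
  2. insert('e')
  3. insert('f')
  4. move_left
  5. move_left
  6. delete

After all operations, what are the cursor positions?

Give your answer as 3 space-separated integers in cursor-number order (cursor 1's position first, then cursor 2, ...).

After op 1 (move_left): buffer="sdgmwjn" (len 7), cursors c1@1 c2@3 c3@6, authorship .......
After op 2 (insert('e')): buffer="sedgemwjen" (len 10), cursors c1@2 c2@5 c3@9, authorship .1..2...3.
After op 3 (insert('f')): buffer="sefdgefmwjefn" (len 13), cursors c1@3 c2@7 c3@12, authorship .11..22...33.
After op 4 (move_left): buffer="sefdgefmwjefn" (len 13), cursors c1@2 c2@6 c3@11, authorship .11..22...33.
After op 5 (move_left): buffer="sefdgefmwjefn" (len 13), cursors c1@1 c2@5 c3@10, authorship .11..22...33.
After op 6 (delete): buffer="efdefmwefn" (len 10), cursors c1@0 c2@3 c3@7, authorship 11.22..33.

Answer: 0 3 7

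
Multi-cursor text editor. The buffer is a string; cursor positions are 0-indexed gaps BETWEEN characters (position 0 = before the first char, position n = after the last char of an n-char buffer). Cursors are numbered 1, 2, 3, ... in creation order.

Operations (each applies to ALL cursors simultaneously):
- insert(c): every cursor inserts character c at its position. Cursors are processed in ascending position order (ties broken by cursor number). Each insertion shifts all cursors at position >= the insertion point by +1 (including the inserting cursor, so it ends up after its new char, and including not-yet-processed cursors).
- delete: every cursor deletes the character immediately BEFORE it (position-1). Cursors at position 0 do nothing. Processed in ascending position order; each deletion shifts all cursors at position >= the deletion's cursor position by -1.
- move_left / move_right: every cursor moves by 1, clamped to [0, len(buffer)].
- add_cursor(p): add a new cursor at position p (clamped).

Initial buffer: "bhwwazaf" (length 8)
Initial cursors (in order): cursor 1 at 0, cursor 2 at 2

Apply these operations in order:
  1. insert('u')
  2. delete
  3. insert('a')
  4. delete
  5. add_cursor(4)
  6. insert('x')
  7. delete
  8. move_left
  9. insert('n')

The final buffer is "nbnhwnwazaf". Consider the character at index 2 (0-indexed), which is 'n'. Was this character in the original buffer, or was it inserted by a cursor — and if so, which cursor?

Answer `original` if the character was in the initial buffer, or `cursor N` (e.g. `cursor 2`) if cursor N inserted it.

After op 1 (insert('u')): buffer="ubhuwwazaf" (len 10), cursors c1@1 c2@4, authorship 1..2......
After op 2 (delete): buffer="bhwwazaf" (len 8), cursors c1@0 c2@2, authorship ........
After op 3 (insert('a')): buffer="abhawwazaf" (len 10), cursors c1@1 c2@4, authorship 1..2......
After op 4 (delete): buffer="bhwwazaf" (len 8), cursors c1@0 c2@2, authorship ........
After op 5 (add_cursor(4)): buffer="bhwwazaf" (len 8), cursors c1@0 c2@2 c3@4, authorship ........
After op 6 (insert('x')): buffer="xbhxwwxazaf" (len 11), cursors c1@1 c2@4 c3@7, authorship 1..2..3....
After op 7 (delete): buffer="bhwwazaf" (len 8), cursors c1@0 c2@2 c3@4, authorship ........
After op 8 (move_left): buffer="bhwwazaf" (len 8), cursors c1@0 c2@1 c3@3, authorship ........
After op 9 (insert('n')): buffer="nbnhwnwazaf" (len 11), cursors c1@1 c2@3 c3@6, authorship 1.2..3.....
Authorship (.=original, N=cursor N): 1 . 2 . . 3 . . . . .
Index 2: author = 2

Answer: cursor 2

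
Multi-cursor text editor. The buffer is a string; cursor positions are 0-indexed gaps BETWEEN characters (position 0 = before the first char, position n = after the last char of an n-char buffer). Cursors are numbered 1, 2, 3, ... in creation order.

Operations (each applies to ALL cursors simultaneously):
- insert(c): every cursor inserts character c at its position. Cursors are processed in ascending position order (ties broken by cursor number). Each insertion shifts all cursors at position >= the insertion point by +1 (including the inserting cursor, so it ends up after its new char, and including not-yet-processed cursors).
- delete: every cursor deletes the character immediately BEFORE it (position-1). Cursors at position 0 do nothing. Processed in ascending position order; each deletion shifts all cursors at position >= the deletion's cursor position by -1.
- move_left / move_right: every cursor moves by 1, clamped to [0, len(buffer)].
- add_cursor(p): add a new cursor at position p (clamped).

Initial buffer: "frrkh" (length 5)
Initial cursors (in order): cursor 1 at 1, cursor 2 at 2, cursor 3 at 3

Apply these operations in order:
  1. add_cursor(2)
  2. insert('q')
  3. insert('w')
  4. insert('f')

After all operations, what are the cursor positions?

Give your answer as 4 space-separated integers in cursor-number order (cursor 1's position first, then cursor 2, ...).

Answer: 4 11 15 11

Derivation:
After op 1 (add_cursor(2)): buffer="frrkh" (len 5), cursors c1@1 c2@2 c4@2 c3@3, authorship .....
After op 2 (insert('q')): buffer="fqrqqrqkh" (len 9), cursors c1@2 c2@5 c4@5 c3@7, authorship .1.24.3..
After op 3 (insert('w')): buffer="fqwrqqwwrqwkh" (len 13), cursors c1@3 c2@8 c4@8 c3@11, authorship .11.2424.33..
After op 4 (insert('f')): buffer="fqwfrqqwwffrqwfkh" (len 17), cursors c1@4 c2@11 c4@11 c3@15, authorship .111.242424.333..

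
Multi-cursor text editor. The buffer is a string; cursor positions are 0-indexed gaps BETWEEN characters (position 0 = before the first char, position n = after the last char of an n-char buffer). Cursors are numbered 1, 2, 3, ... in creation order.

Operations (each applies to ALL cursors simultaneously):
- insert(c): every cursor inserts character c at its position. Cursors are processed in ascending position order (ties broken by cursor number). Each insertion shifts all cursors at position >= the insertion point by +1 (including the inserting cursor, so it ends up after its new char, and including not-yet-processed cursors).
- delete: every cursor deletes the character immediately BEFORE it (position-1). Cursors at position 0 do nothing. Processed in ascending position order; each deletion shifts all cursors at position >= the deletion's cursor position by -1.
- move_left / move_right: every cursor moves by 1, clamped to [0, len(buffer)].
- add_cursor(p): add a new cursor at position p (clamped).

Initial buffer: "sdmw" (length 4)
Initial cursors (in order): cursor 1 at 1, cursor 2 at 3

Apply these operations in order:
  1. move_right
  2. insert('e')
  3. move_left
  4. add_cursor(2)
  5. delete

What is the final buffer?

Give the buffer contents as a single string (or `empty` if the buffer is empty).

After op 1 (move_right): buffer="sdmw" (len 4), cursors c1@2 c2@4, authorship ....
After op 2 (insert('e')): buffer="sdemwe" (len 6), cursors c1@3 c2@6, authorship ..1..2
After op 3 (move_left): buffer="sdemwe" (len 6), cursors c1@2 c2@5, authorship ..1..2
After op 4 (add_cursor(2)): buffer="sdemwe" (len 6), cursors c1@2 c3@2 c2@5, authorship ..1..2
After op 5 (delete): buffer="eme" (len 3), cursors c1@0 c3@0 c2@2, authorship 1.2

Answer: eme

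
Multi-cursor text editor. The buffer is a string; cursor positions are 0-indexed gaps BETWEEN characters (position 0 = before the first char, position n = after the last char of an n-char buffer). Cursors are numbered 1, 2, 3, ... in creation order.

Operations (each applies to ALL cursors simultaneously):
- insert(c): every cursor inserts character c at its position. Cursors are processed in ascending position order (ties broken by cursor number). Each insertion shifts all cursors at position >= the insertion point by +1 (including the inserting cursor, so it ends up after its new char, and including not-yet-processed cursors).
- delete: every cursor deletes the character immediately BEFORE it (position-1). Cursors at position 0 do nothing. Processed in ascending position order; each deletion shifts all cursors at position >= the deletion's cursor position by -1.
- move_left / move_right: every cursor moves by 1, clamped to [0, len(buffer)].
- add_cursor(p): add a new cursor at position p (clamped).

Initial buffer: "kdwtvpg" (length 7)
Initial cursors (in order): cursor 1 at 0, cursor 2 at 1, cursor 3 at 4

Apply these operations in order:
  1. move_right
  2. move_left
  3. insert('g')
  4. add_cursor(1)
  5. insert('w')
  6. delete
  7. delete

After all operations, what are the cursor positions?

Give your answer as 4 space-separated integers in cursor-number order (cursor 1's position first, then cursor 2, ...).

Answer: 0 1 4 0

Derivation:
After op 1 (move_right): buffer="kdwtvpg" (len 7), cursors c1@1 c2@2 c3@5, authorship .......
After op 2 (move_left): buffer="kdwtvpg" (len 7), cursors c1@0 c2@1 c3@4, authorship .......
After op 3 (insert('g')): buffer="gkgdwtgvpg" (len 10), cursors c1@1 c2@3 c3@7, authorship 1.2...3...
After op 4 (add_cursor(1)): buffer="gkgdwtgvpg" (len 10), cursors c1@1 c4@1 c2@3 c3@7, authorship 1.2...3...
After op 5 (insert('w')): buffer="gwwkgwdwtgwvpg" (len 14), cursors c1@3 c4@3 c2@6 c3@11, authorship 114.22...33...
After op 6 (delete): buffer="gkgdwtgvpg" (len 10), cursors c1@1 c4@1 c2@3 c3@7, authorship 1.2...3...
After op 7 (delete): buffer="kdwtvpg" (len 7), cursors c1@0 c4@0 c2@1 c3@4, authorship .......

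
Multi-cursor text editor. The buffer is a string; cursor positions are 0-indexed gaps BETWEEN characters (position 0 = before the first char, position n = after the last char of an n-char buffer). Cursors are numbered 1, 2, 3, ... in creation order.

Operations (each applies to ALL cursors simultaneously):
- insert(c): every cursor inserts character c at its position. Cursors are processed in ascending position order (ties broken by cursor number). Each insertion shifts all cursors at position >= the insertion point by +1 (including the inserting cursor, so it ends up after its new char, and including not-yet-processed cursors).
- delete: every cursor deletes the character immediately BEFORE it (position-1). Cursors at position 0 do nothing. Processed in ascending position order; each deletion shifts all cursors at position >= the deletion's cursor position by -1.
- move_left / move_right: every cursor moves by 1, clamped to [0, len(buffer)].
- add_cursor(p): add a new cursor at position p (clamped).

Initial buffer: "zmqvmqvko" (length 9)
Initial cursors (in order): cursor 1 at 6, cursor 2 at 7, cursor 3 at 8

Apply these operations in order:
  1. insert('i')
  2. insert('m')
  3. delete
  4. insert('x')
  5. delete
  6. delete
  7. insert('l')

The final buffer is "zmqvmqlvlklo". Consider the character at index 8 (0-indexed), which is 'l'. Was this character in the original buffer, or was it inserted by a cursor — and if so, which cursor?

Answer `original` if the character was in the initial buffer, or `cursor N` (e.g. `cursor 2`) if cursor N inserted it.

Answer: cursor 2

Derivation:
After op 1 (insert('i')): buffer="zmqvmqivikio" (len 12), cursors c1@7 c2@9 c3@11, authorship ......1.2.3.
After op 2 (insert('m')): buffer="zmqvmqimvimkimo" (len 15), cursors c1@8 c2@11 c3@14, authorship ......11.22.33.
After op 3 (delete): buffer="zmqvmqivikio" (len 12), cursors c1@7 c2@9 c3@11, authorship ......1.2.3.
After op 4 (insert('x')): buffer="zmqvmqixvixkixo" (len 15), cursors c1@8 c2@11 c3@14, authorship ......11.22.33.
After op 5 (delete): buffer="zmqvmqivikio" (len 12), cursors c1@7 c2@9 c3@11, authorship ......1.2.3.
After op 6 (delete): buffer="zmqvmqvko" (len 9), cursors c1@6 c2@7 c3@8, authorship .........
After op 7 (insert('l')): buffer="zmqvmqlvlklo" (len 12), cursors c1@7 c2@9 c3@11, authorship ......1.2.3.
Authorship (.=original, N=cursor N): . . . . . . 1 . 2 . 3 .
Index 8: author = 2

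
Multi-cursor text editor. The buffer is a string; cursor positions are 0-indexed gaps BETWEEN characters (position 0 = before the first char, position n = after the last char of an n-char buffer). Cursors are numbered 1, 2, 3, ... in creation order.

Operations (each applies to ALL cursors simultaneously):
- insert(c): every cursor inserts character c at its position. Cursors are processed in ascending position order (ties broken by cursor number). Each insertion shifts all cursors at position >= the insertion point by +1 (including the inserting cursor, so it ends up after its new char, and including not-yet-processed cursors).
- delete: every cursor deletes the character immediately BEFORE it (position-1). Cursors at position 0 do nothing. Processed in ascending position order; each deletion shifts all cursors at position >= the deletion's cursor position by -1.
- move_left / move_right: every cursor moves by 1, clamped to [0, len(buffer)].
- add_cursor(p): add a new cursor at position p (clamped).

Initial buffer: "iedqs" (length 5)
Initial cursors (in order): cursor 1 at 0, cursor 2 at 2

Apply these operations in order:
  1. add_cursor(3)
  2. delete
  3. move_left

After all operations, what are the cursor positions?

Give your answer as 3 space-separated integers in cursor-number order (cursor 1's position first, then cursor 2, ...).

After op 1 (add_cursor(3)): buffer="iedqs" (len 5), cursors c1@0 c2@2 c3@3, authorship .....
After op 2 (delete): buffer="iqs" (len 3), cursors c1@0 c2@1 c3@1, authorship ...
After op 3 (move_left): buffer="iqs" (len 3), cursors c1@0 c2@0 c3@0, authorship ...

Answer: 0 0 0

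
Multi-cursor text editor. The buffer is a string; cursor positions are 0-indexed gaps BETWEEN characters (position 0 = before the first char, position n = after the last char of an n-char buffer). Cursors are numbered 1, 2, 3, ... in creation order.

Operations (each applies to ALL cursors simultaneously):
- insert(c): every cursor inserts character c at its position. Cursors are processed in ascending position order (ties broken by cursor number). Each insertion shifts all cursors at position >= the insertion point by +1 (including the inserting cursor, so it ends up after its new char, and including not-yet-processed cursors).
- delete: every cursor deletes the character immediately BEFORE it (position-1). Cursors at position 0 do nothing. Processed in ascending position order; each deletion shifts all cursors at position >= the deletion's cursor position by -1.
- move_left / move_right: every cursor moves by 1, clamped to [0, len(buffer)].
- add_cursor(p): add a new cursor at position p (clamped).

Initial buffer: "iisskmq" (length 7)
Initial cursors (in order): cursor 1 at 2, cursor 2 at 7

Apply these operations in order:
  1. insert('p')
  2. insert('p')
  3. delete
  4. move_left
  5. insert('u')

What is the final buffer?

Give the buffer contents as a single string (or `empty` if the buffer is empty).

After op 1 (insert('p')): buffer="iipsskmqp" (len 9), cursors c1@3 c2@9, authorship ..1.....2
After op 2 (insert('p')): buffer="iippsskmqpp" (len 11), cursors c1@4 c2@11, authorship ..11.....22
After op 3 (delete): buffer="iipsskmqp" (len 9), cursors c1@3 c2@9, authorship ..1.....2
After op 4 (move_left): buffer="iipsskmqp" (len 9), cursors c1@2 c2@8, authorship ..1.....2
After op 5 (insert('u')): buffer="iiupsskmqup" (len 11), cursors c1@3 c2@10, authorship ..11.....22

Answer: iiupsskmqup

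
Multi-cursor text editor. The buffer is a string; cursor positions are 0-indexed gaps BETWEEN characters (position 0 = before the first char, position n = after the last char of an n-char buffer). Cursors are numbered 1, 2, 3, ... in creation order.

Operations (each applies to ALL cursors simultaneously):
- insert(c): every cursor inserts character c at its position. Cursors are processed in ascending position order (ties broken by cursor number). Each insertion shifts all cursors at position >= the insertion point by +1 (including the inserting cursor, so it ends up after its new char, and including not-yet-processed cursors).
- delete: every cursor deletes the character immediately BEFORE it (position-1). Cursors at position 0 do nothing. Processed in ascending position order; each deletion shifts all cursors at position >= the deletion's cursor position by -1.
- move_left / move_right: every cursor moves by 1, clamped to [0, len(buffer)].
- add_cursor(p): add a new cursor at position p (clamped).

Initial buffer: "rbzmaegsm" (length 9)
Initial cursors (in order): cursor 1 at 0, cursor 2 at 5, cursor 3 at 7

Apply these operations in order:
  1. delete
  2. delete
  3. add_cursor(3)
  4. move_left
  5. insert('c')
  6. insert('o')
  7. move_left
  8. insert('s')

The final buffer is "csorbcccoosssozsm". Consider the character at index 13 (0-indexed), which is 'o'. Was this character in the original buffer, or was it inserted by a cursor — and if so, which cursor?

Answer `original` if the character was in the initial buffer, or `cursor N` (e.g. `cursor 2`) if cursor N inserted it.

After op 1 (delete): buffer="rbzmesm" (len 7), cursors c1@0 c2@4 c3@5, authorship .......
After op 2 (delete): buffer="rbzsm" (len 5), cursors c1@0 c2@3 c3@3, authorship .....
After op 3 (add_cursor(3)): buffer="rbzsm" (len 5), cursors c1@0 c2@3 c3@3 c4@3, authorship .....
After op 4 (move_left): buffer="rbzsm" (len 5), cursors c1@0 c2@2 c3@2 c4@2, authorship .....
After op 5 (insert('c')): buffer="crbccczsm" (len 9), cursors c1@1 c2@6 c3@6 c4@6, authorship 1..234...
After op 6 (insert('o')): buffer="corbcccooozsm" (len 13), cursors c1@2 c2@10 c3@10 c4@10, authorship 11..234234...
After op 7 (move_left): buffer="corbcccooozsm" (len 13), cursors c1@1 c2@9 c3@9 c4@9, authorship 11..234234...
After op 8 (insert('s')): buffer="csorbcccoosssozsm" (len 17), cursors c1@2 c2@13 c3@13 c4@13, authorship 111..234232344...
Authorship (.=original, N=cursor N): 1 1 1 . . 2 3 4 2 3 2 3 4 4 . . .
Index 13: author = 4

Answer: cursor 4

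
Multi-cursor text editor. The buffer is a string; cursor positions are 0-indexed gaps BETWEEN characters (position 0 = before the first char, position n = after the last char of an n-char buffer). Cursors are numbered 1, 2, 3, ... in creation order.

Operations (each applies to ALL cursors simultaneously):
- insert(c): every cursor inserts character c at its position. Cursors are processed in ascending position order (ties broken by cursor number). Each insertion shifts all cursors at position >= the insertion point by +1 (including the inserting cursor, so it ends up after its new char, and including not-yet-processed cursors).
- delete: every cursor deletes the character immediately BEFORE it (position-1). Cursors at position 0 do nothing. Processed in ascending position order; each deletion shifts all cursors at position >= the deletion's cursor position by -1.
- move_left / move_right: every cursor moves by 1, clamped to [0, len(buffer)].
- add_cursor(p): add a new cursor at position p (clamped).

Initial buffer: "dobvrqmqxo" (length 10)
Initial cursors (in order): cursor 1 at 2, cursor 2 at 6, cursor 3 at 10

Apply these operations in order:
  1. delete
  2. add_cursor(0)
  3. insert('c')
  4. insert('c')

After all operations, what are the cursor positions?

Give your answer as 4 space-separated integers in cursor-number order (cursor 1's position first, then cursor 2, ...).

Answer: 5 10 15 2

Derivation:
After op 1 (delete): buffer="dbvrmqx" (len 7), cursors c1@1 c2@4 c3@7, authorship .......
After op 2 (add_cursor(0)): buffer="dbvrmqx" (len 7), cursors c4@0 c1@1 c2@4 c3@7, authorship .......
After op 3 (insert('c')): buffer="cdcbvrcmqxc" (len 11), cursors c4@1 c1@3 c2@7 c3@11, authorship 4.1...2...3
After op 4 (insert('c')): buffer="ccdccbvrccmqxcc" (len 15), cursors c4@2 c1@5 c2@10 c3@15, authorship 44.11...22...33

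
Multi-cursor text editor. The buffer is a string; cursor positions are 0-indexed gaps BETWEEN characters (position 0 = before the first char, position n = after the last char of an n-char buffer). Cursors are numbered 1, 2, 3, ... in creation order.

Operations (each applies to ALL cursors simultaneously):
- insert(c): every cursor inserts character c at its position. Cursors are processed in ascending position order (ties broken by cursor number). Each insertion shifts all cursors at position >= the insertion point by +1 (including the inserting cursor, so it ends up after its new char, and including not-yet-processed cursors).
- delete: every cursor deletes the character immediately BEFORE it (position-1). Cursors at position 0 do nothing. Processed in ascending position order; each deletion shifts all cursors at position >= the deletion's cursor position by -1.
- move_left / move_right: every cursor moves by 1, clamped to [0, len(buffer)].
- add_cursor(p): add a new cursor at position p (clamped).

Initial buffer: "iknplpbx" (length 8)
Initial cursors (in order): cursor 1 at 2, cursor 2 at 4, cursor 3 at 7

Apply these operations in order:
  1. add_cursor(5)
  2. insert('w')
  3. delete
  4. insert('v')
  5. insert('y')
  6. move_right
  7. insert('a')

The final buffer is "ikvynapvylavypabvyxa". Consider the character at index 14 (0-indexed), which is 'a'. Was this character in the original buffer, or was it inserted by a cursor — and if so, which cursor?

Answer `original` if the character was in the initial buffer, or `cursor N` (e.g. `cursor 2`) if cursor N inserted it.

Answer: cursor 4

Derivation:
After op 1 (add_cursor(5)): buffer="iknplpbx" (len 8), cursors c1@2 c2@4 c4@5 c3@7, authorship ........
After op 2 (insert('w')): buffer="ikwnpwlwpbwx" (len 12), cursors c1@3 c2@6 c4@8 c3@11, authorship ..1..2.4..3.
After op 3 (delete): buffer="iknplpbx" (len 8), cursors c1@2 c2@4 c4@5 c3@7, authorship ........
After op 4 (insert('v')): buffer="ikvnpvlvpbvx" (len 12), cursors c1@3 c2@6 c4@8 c3@11, authorship ..1..2.4..3.
After op 5 (insert('y')): buffer="ikvynpvylvypbvyx" (len 16), cursors c1@4 c2@8 c4@11 c3@15, authorship ..11..22.44..33.
After op 6 (move_right): buffer="ikvynpvylvypbvyx" (len 16), cursors c1@5 c2@9 c4@12 c3@16, authorship ..11..22.44..33.
After op 7 (insert('a')): buffer="ikvynapvylavypabvyxa" (len 20), cursors c1@6 c2@11 c4@15 c3@20, authorship ..11.1.22.244.4.33.3
Authorship (.=original, N=cursor N): . . 1 1 . 1 . 2 2 . 2 4 4 . 4 . 3 3 . 3
Index 14: author = 4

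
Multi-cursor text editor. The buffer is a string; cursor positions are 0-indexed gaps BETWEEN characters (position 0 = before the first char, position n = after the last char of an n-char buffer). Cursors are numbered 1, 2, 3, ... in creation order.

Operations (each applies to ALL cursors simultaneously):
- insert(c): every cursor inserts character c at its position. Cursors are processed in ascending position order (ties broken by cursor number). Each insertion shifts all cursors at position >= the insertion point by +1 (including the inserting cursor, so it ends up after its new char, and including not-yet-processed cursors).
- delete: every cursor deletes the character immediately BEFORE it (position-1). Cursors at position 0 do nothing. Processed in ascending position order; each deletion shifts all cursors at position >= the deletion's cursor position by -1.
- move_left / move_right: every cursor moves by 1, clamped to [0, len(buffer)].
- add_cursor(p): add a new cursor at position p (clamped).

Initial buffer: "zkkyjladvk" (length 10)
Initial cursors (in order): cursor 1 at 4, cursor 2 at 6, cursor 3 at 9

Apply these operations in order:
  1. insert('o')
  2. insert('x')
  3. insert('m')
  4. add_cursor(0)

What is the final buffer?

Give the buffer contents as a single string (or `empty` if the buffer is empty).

After op 1 (insert('o')): buffer="zkkyojloadvok" (len 13), cursors c1@5 c2@8 c3@12, authorship ....1..2...3.
After op 2 (insert('x')): buffer="zkkyoxjloxadvoxk" (len 16), cursors c1@6 c2@10 c3@15, authorship ....11..22...33.
After op 3 (insert('m')): buffer="zkkyoxmjloxmadvoxmk" (len 19), cursors c1@7 c2@12 c3@18, authorship ....111..222...333.
After op 4 (add_cursor(0)): buffer="zkkyoxmjloxmadvoxmk" (len 19), cursors c4@0 c1@7 c2@12 c3@18, authorship ....111..222...333.

Answer: zkkyoxmjloxmadvoxmk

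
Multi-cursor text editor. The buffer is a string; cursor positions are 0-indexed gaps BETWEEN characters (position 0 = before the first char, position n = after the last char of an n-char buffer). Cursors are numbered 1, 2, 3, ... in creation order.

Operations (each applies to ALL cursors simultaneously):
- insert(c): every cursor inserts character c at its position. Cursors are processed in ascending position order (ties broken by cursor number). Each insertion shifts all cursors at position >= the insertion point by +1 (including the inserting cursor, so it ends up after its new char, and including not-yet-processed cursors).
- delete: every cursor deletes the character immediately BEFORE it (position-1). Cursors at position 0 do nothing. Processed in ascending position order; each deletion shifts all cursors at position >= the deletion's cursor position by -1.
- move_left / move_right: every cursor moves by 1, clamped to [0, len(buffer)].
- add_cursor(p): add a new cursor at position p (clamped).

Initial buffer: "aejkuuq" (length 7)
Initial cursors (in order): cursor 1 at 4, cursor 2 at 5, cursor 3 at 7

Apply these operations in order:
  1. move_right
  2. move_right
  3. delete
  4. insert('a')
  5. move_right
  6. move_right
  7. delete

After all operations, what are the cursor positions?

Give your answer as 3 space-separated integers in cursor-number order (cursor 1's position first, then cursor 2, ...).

After op 1 (move_right): buffer="aejkuuq" (len 7), cursors c1@5 c2@6 c3@7, authorship .......
After op 2 (move_right): buffer="aejkuuq" (len 7), cursors c1@6 c2@7 c3@7, authorship .......
After op 3 (delete): buffer="aejk" (len 4), cursors c1@4 c2@4 c3@4, authorship ....
After op 4 (insert('a')): buffer="aejkaaa" (len 7), cursors c1@7 c2@7 c3@7, authorship ....123
After op 5 (move_right): buffer="aejkaaa" (len 7), cursors c1@7 c2@7 c3@7, authorship ....123
After op 6 (move_right): buffer="aejkaaa" (len 7), cursors c1@7 c2@7 c3@7, authorship ....123
After op 7 (delete): buffer="aejk" (len 4), cursors c1@4 c2@4 c3@4, authorship ....

Answer: 4 4 4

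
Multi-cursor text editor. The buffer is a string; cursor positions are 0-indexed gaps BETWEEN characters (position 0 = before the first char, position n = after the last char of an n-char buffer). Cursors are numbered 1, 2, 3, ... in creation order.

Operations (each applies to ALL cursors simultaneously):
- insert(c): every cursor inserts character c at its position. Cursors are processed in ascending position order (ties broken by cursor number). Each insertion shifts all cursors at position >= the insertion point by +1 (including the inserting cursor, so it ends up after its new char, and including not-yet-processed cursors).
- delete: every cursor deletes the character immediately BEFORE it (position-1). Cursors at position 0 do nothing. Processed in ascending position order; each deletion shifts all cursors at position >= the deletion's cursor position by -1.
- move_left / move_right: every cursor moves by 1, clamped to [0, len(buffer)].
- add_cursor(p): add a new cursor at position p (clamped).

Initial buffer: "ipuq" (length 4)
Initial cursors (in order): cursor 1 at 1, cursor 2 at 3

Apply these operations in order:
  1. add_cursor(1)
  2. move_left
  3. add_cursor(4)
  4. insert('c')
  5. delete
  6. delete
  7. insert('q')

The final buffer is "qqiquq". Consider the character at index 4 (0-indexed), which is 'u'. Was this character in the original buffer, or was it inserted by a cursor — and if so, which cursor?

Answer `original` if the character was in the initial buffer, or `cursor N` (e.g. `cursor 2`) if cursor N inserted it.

After op 1 (add_cursor(1)): buffer="ipuq" (len 4), cursors c1@1 c3@1 c2@3, authorship ....
After op 2 (move_left): buffer="ipuq" (len 4), cursors c1@0 c3@0 c2@2, authorship ....
After op 3 (add_cursor(4)): buffer="ipuq" (len 4), cursors c1@0 c3@0 c2@2 c4@4, authorship ....
After op 4 (insert('c')): buffer="ccipcuqc" (len 8), cursors c1@2 c3@2 c2@5 c4@8, authorship 13..2..4
After op 5 (delete): buffer="ipuq" (len 4), cursors c1@0 c3@0 c2@2 c4@4, authorship ....
After op 6 (delete): buffer="iu" (len 2), cursors c1@0 c3@0 c2@1 c4@2, authorship ..
After op 7 (insert('q')): buffer="qqiquq" (len 6), cursors c1@2 c3@2 c2@4 c4@6, authorship 13.2.4
Authorship (.=original, N=cursor N): 1 3 . 2 . 4
Index 4: author = original

Answer: original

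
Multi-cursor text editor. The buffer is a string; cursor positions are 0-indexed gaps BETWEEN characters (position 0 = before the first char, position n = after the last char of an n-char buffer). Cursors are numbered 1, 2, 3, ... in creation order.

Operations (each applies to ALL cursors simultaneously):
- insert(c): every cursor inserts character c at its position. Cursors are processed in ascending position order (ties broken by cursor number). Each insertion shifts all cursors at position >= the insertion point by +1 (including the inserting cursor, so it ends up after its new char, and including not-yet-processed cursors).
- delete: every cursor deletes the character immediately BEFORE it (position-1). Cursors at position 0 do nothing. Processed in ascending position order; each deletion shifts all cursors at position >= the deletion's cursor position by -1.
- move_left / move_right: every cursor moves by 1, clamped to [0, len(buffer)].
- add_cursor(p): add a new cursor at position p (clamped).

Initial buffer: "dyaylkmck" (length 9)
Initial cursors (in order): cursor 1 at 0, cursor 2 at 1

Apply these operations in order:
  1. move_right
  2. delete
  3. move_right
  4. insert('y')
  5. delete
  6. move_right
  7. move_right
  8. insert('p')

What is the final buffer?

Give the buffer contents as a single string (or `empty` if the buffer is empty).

After op 1 (move_right): buffer="dyaylkmck" (len 9), cursors c1@1 c2@2, authorship .........
After op 2 (delete): buffer="aylkmck" (len 7), cursors c1@0 c2@0, authorship .......
After op 3 (move_right): buffer="aylkmck" (len 7), cursors c1@1 c2@1, authorship .......
After op 4 (insert('y')): buffer="ayyylkmck" (len 9), cursors c1@3 c2@3, authorship .12......
After op 5 (delete): buffer="aylkmck" (len 7), cursors c1@1 c2@1, authorship .......
After op 6 (move_right): buffer="aylkmck" (len 7), cursors c1@2 c2@2, authorship .......
After op 7 (move_right): buffer="aylkmck" (len 7), cursors c1@3 c2@3, authorship .......
After op 8 (insert('p')): buffer="aylppkmck" (len 9), cursors c1@5 c2@5, authorship ...12....

Answer: aylppkmck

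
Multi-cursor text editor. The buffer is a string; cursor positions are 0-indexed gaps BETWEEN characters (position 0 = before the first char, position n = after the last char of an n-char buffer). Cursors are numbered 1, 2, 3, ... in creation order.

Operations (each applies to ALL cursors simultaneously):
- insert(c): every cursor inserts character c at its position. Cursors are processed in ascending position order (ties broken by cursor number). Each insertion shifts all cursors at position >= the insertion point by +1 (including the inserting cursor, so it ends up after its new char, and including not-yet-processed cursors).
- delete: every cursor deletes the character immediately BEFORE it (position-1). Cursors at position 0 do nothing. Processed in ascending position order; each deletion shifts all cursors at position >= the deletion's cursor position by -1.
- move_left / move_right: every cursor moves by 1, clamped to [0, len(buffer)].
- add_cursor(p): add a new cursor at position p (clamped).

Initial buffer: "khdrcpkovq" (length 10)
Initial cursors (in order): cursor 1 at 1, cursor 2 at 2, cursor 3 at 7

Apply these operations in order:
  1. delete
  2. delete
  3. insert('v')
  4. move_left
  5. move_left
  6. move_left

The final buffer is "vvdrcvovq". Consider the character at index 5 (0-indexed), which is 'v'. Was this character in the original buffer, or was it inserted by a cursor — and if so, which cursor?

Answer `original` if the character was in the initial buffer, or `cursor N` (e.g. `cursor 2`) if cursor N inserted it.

After op 1 (delete): buffer="drcpovq" (len 7), cursors c1@0 c2@0 c3@4, authorship .......
After op 2 (delete): buffer="drcovq" (len 6), cursors c1@0 c2@0 c3@3, authorship ......
After op 3 (insert('v')): buffer="vvdrcvovq" (len 9), cursors c1@2 c2@2 c3@6, authorship 12...3...
After op 4 (move_left): buffer="vvdrcvovq" (len 9), cursors c1@1 c2@1 c3@5, authorship 12...3...
After op 5 (move_left): buffer="vvdrcvovq" (len 9), cursors c1@0 c2@0 c3@4, authorship 12...3...
After op 6 (move_left): buffer="vvdrcvovq" (len 9), cursors c1@0 c2@0 c3@3, authorship 12...3...
Authorship (.=original, N=cursor N): 1 2 . . . 3 . . .
Index 5: author = 3

Answer: cursor 3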